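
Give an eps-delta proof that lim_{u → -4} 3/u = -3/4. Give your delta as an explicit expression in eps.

Fix eps > 0. We seek delta > 0 such that 0 < |u + 4| < delta implies |3/u + 3/4| < eps.
|3/u + 3/4| = 3·|-4 − u|/(4·|u|) = 3|u + 4|/(4|u|).
Require delta ≤ 2 so that |u| > 4 − 2 = 2, hence 4|u| > 8.
Then |3/u + 3/4| < 3|u + 4|/8, which is < eps when |u + 4| < (8/3)eps.
Take delta = min(2, (8/3)eps). Then 0 < |u + 4| < delta gives both |u + 4| < 2 and |u + 4| < (8/3)eps, so |3/u + 3/4| < eps.

delta = min(2, (8/3)eps)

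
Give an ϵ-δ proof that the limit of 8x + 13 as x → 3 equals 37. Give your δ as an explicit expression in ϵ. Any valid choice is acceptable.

δ = ϵ/8

Let ϵ > 0 be given. We need δ > 0 so that 0 < |x − 3| < δ implies |(8x + 13) − 37| < ϵ.
Since (8x + 13) − 37 = 8(x − 3), we have |(8x + 13) − 37| = 8|x − 3|.
So 8|x − 3| < ϵ exactly when |x − 3| < ϵ/8.
Take δ = ϵ/8. If 0 < |x − 3| < δ then |(8x + 13) − 37| = 8|x − 3| < 8·(ϵ/8) = ϵ.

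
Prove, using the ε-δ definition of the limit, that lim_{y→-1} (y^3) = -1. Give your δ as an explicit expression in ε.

Let ε > 0. We seek δ > 0 with 0 < |y + 1| < δ ⇒ |y^3 + 1| < ε.
Factor: y^3 + 1 = (y + 1)(y^2 - y + 1), so |y^3 + 1| = |y + 1|·|y^2 - y + 1|.
Impose δ ≤ 1 so that |y| < 2; then |y^2 - y + 1| ≤ 7.
Hence |y^3 + 1| ≤ 7|y + 1|, which is < ε once |y + 1| < ε/7.
Take δ = min(1, ε/7). If 0 < |y + 1| < δ then both bounds hold and |y^3 + 1| ≤ 7|y + 1| < 7·(ε/7) = ε.

δ = min(1, ε/7)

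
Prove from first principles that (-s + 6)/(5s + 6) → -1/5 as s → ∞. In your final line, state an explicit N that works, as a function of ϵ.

Fix ϵ > 0. We seek N > 0 such that s > N implies |(-s + 6)/(5s + 6) + 1/5| < ϵ.
(-s + 6)/(5s + 6) + 1/5 = (5(-s + 6) − (-1)(5s + 6)) / (5(5s + 6)) = 36/(5(5s + 6)).
For s > 0 we have 5s + 6 > 5s, so |(-s + 6)/(5s + 6) + 1/5| = 36/(5(5s + 6)) < 36/(5·5s) = (36/25)/s.
Thus |(-s + 6)/(5s + 6) + 1/5| < ϵ whenever s > (36/25)/ϵ.
Take N = (36/25)/ϵ. If s > N then |(-s + 6)/(5s + 6) + 1/5| < (36/25)/s < ϵ.

N = (36/25)/ϵ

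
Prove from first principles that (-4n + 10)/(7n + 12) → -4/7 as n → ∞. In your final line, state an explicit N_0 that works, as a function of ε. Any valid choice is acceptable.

Suppose ε > 0. For n ≥ 1, |(-4n + 10)/(7n + 12) + 4/7| = |118|/(7(7n + 12)) = 118/(7(7n + 12)).
Since 7n + 12 ≥ 7n for n ≥ 1, this is ≤ 118/(7·7n) = (118/49)/n.
So |(-4n + 10)/(7n + 12) + 4/7| < ε whenever n > (118/49)/ε.
Take N_0 = (118/49)/ε. If n > N_0 then |(-4n + 10)/(7n + 12) + 4/7| ≤ (118/49)/n < ε.

N_0 = (118/49)/ε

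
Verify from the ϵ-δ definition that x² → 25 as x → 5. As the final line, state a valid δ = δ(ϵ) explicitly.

Suppose ϵ > 0. We seek δ > 0 with 0 < |x − 5| < δ ⇒ |x² − 25| < ϵ.
Factor: x² − 25 = (x − 5)(x + 5), so |x² − 25| = |x − 5|·|x + 5|.
Restrict δ ≤ 1. Then |x − 5| < 1 gives |x| < 6, so by the triangle inequality |x + 5| ≤ 6 + 5 = 11.
Hence |x² − 25| ≤ 11|x − 5|, which is < ϵ once |x − 5| < ϵ/11.
Take δ = min(1, ϵ/11). If 0 < |x − 5| < δ then both bounds hold and |x² − 25| ≤ 11|x − 5| < 11·(ϵ/11) = ϵ.

δ = min(1, ϵ/11)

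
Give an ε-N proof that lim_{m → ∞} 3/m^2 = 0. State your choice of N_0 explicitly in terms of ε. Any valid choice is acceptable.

N_0 = (3/ε)^{1/2}

Suppose ε > 0. For m ≥ 1, |3/m^2 − 0| = 3/m^2.
3/m^2 < ε ⇔ m^2 > 3/ε ⇔ m > (3/ε)^{1/2}.
Take N_0 = (3/ε)^{1/2}. Then m > N_0 implies 3/m^2 < ε.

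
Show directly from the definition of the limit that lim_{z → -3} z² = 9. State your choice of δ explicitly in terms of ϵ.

Fix ϵ > 0. We seek δ > 0 with 0 < |z + 3| < δ ⇒ |z² − 9| < ϵ.
Factor: z² − 9 = (z + 3)(z - 3), so |z² − 9| = |z + 3|·|z - 3|.
Restrict δ ≤ 1. Then |z + 3| < 1 gives |z| < 4, so by the triangle inequality |z - 3| ≤ 4 + 3 = 7.
Hence |z² − 9| ≤ 7|z + 3|, which is < ϵ once |z + 3| < ϵ/7.
Take δ = min(1, ϵ/7). If 0 < |z + 3| < δ then both bounds hold and |z² − 9| ≤ 7|z + 3| < 7·(ϵ/7) = ϵ.

δ = min(1, ϵ/7)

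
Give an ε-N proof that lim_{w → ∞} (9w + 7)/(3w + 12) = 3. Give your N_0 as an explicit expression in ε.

N_0 = (29/3)/ε

Let ε > 0 be given. We seek N_0 > 0 such that w > N_0 implies |(9w + 7)/(3w + 12) − 3| < ε.
(9w + 7)/(3w + 12) − 3 = (3(9w + 7) − 9(3w + 12)) / (3(3w + 12)) = -87/(3(3w + 12)).
For w > 0 we have 3w + 12 > 3w, so |(9w + 7)/(3w + 12) − 3| = 87/(3(3w + 12)) < 87/(3·3w) = (29/3)/w.
Thus |(9w + 7)/(3w + 12) − 3| < ε whenever w > (29/3)/ε.
Take N_0 = (29/3)/ε. If w > N_0 then |(9w + 7)/(3w + 12) − 3| < (29/3)/w < ε.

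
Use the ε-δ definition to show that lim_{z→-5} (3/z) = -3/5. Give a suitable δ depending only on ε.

Suppose ε > 0. We seek δ > 0 such that 0 < |z + 5| < δ implies |3/z + 3/5| < ε.
|3/z + 3/5| = 3·|-5 − z|/(5·|z|) = 3|z + 5|/(5|z|).
Restrict δ ≤ 5/2. Then |z + 5| < 5/2 gives |z| > 5/2, so 5|z| > 25/2.
Then |3/z + 3/5| < 3|z + 5|/(25/2), which is < ε when |z + 5| < (25/6)ε.
Take δ = min(5/2, (25/6)ε). Then 0 < |z + 5| < δ gives both |z + 5| < 5/2 and |z + 5| < (25/6)ε, so |3/z + 3/5| < ε.

δ = min(5/2, (25/6)ε)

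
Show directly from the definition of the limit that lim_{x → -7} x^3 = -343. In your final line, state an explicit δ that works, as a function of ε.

Let ε > 0 be given. We seek δ > 0 with 0 < |x + 7| < δ ⇒ |x^3 + 343| < ε.
Factor: x^3 + 343 = (x + 7)(x^2 - 7x + 49), so |x^3 + 343| = |x + 7|·|x^2 - 7x + 49|.
Impose δ ≤ 1 so that |x| < 8; then |x^2 - 7x + 49| ≤ 169.
Hence |x^3 + 343| ≤ 169|x + 7|, which is < ε once |x + 7| < ε/169.
Take δ = min(1, ε/169). If 0 < |x + 7| < δ then both bounds hold and |x^3 + 343| ≤ 169|x + 7| < 169·(ε/169) = ε.

δ = min(1, ε/169)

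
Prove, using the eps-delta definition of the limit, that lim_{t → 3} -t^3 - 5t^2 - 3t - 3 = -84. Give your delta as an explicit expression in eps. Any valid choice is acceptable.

Suppose eps > 0. We want delta > 0 such that 0 < |t − 3| < delta implies |(-t^3 - 5t^2 - 3t - 3) + 84| < eps.
(-t^3 - 5t^2 - 3t - 3) + 84 = -t^3 - 5t^2 - 3t + 81 = (t − 3)(-t^2 - 8t - 27).
So |(-t^3 - 5t^2 - 3t - 3) + 84| = |t − 3|·|-t^2 - 8t - 27|.
Assume first that |t − 3| < 1, so |t| < 4. Then |-t^2 - 8t - 27| ≤ 4^2 + 8·4 + 27 = 75.
Hence |(-t^3 - 5t^2 - 3t - 3) + 84| ≤ 75|t − 3| < eps provided |t − 3| < eps/75.
Choosing delta = min(1, eps/75) ensures both conditions, hence |(-t^3 - 5t^2 - 3t - 3) + 84| < eps.

delta = min(1, eps/75)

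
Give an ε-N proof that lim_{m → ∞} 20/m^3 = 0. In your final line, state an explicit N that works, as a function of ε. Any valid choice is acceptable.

Let ε > 0. For m ≥ 1, |20/m^3 − 0| = 20/m^3.
20/m^3 < ε ⇔ m^3 > 20/ε ⇔ m > (20/ε)^{1/3}.
Take N = (20/ε)^{1/3}. Then m > N implies 20/m^3 < ε.

N = (20/ε)^{1/3}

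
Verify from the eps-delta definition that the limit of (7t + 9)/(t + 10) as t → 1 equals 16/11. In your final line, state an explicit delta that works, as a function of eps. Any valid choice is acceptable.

Suppose eps > 0. We want delta > 0 with 0 < |t − 1| < delta ⇒ |(7t + 9)/(t + 10) − (16/11)| < eps.
Combining over a common denominator, (7t + 9)/(t + 10) − (16/11) = [(7t + 9)·11 − 16·(t + 10)] / [11·(t + 10)] = 61(t − 1) / (11(t + 10)).
So |(7t + 9)/(t + 10) − (16/11)| = 61|t − 1| / (11·|t + 10|).
Require delta ≤ 11/2, so |t + 10| ≥ |11| − |t − 1| > 11 − 11/2 = 11/2.
Hence |(7t + 9)/(t + 10) − (16/11)| < 61|t − 1|/(11·(11/2)) = (122/121)|t − 1|, which is < eps once |t − 1| < (121/122)eps.
Take delta = min(11/2, (121/122)eps). Then 0 < |t − 1| < delta forces both bounds, so |(7t + 9)/(t + 10) − (16/11)| < eps.

delta = min(11/2, (121/122)eps)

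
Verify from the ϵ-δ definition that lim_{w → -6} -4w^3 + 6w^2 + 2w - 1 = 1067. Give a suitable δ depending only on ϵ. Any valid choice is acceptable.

δ = min(1, ϵ/584)

Let ϵ > 0. We want δ > 0 such that 0 < |w + 6| < δ implies |(-4w^3 + 6w^2 + 2w - 1) − 1067| < ϵ.
(-4w^3 + 6w^2 + 2w - 1) − 1067 = -4w^3 + 6w^2 + 2w - 1068 = (w + 6)(-4w^2 + 30w - 178).
So |(-4w^3 + 6w^2 + 2w - 1) − 1067| = |w + 6|·|-4w^2 + 30w - 178|.
Require δ ≤ 1. Then |w + 6| < 1 gives |w| < 7, and by the triangle inequality |-4w^2 + 30w - 178| ≤ 4·7^2 + 30·7 + 178 = 584.
Hence |(-4w^3 + 6w^2 + 2w - 1) − 1067| ≤ 584|w + 6| < ϵ provided |w + 6| < ϵ/584.
Take δ = min(1, ϵ/584). Then 0 < |w + 6| < δ gives both |w + 6| < 1 and |w + 6| < ϵ/584, so |(-4w^3 + 6w^2 + 2w - 1) − 1067| < ϵ.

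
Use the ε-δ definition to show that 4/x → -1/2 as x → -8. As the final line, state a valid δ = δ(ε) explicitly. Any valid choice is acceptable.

Fix ε > 0. We seek δ > 0 such that 0 < |x + 8| < δ implies |4/x + 1/2| < ε.
|4/x + 1/2| = 4·|-8 − x|/(8·|x|) = 4|x + 8|/(8|x|).
Restrict δ ≤ 4. Then |x + 8| < 4 gives |x| > 4, so 8|x| > 32.
Then |4/x + 1/2| < 4|x + 8|/32, which is < ε when |x + 8| < 8ε.
Take δ = min(4, 8ε). Then 0 < |x + 8| < δ gives both |x + 8| < 4 and |x + 8| < 8ε, so |4/x + 1/2| < ε.

δ = min(4, 8ε)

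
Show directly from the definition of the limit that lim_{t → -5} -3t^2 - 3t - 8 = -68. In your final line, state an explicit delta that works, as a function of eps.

delta = min(1, eps/30)

Let eps > 0 be given. We want delta > 0 such that 0 < |t + 5| < delta implies |(-3t^2 - 3t - 8) + 68| < eps.
(-3t^2 - 3t - 8) + 68 = -3t^2 - 3t + 60 = (t + 5)(-3t + 12).
So |(-3t^2 - 3t - 8) + 68| = |t + 5|·|-3t + 12|.
Assume first that |t + 5| < 1, so |t| < 6. Then |-3t + 12| ≤ 3·6 + 12 = 30.
Hence |(-3t^2 - 3t - 8) + 68| ≤ 30|t + 5| < eps provided |t + 5| < eps/30.
Choosing delta = min(1, eps/30) ensures both conditions, hence |(-3t^2 - 3t - 8) + 68| < eps.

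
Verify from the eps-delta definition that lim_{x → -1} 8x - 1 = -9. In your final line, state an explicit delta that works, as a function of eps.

Suppose eps > 0. We need delta > 0 so that 0 < |x + 1| < delta implies |(8x - 1) + 9| < eps.
|(8x - 1) + 9| = |8x + 8| = 8|x + 1|.
So 8|x + 1| < eps exactly when |x + 1| < eps/8.
Choosing delta = eps/8 gives |(8x - 1) + 9| = 8|x + 1| < eps whenever |x + 1| < delta.

delta = eps/8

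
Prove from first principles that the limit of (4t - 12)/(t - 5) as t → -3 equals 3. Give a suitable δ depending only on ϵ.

δ = min(4, 4ϵ)

Fix ϵ > 0. We want δ > 0 with 0 < |t + 3| < δ ⇒ |(4t - 12)/(t - 5) − 3| < ϵ.
Combining over a common denominator, (4t - 12)/(t - 5) − 3 = [(4t - 12)·(-8) − (-24)·(t - 5)] / [(-8)·(t - 5)] = -8(t + 3) / ((-8)(t - 5)).
So |(4t - 12)/(t - 5) − 3| = 8|t + 3| / (8·|t − 5|).
Require δ ≤ 4, so |t − 5| ≥ |-8| − |t + 3| > 8 − 4 = 4.
Hence |(4t - 12)/(t - 5) − 3| < 8|t + 3|/(8·4) = (1/4)|t + 3|, which is < ϵ once |t + 3| < 4ϵ.
Take δ = min(4, 4ϵ). Then 0 < |t + 3| < δ forces both bounds, so |(4t - 12)/(t - 5) − 3| < ϵ.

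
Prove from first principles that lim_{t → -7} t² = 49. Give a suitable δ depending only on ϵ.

δ = min(2, ϵ/16)

Let ϵ > 0. We seek δ > 0 with 0 < |t + 7| < δ ⇒ |t² − 49| < ϵ.
Factor: t² − 49 = (t + 7)(t - 7), so |t² − 49| = |t + 7|·|t - 7|.
Impose δ ≤ 2 so that |t| < 9; then |t - 7| ≤ 16.
Hence |t² − 49| ≤ 16|t + 7|, which is < ϵ once |t + 7| < ϵ/16.
Take δ = min(2, ϵ/16). If 0 < |t + 7| < δ then both bounds hold and |t² − 49| ≤ 16|t + 7| < 16·(ϵ/16) = ϵ.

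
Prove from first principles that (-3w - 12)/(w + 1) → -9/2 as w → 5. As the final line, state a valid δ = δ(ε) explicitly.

δ = min(3, 2ε)

Suppose ε > 0. We want δ > 0 with 0 < |w − 5| < δ ⇒ |(-3w - 12)/(w + 1) + 9/2| < ε.
Combining over a common denominator, (-3w - 12)/(w + 1) + 9/2 = [(-3w - 12)·6 − (-27)·(w + 1)] / [6·(w + 1)] = 9(w − 5) / (6(w + 1)).
So |(-3w - 12)/(w + 1) + 9/2| = 9|w − 5| / (6·|w + 1|).
Restrict δ ≤ 3. Then |w − 5| < 3 gives |w + 1| = |(w − 5) + 6| ≥ 6 − 3 = 3.
Hence |(-3w - 12)/(w + 1) + 9/2| < 9|w − 5|/(6·3) = (1/2)|w − 5|, which is < ε once |w − 5| < 2ε.
Take δ = min(3, 2ε). Then 0 < |w − 5| < δ forces both bounds, so |(-3w - 12)/(w + 1) + 9/2| < ε.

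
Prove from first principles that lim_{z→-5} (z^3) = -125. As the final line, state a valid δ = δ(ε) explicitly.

Suppose ε > 0. We seek δ > 0 with 0 < |z + 5| < δ ⇒ |z^3 + 125| < ε.
Factor: z^3 + 125 = (z + 5)(z^2 - 5z + 25), so |z^3 + 125| = |z + 5|·|z^2 - 5z + 25|.
Restrict δ ≤ 1. Then |z + 5| < 1 gives |z| < 6, so by the triangle inequality |z^2 - 5z + 25| ≤ 6^2 + 5·6 + 25 = 91.
Hence |z^3 + 125| ≤ 91|z + 5|, which is < ε once |z + 5| < ε/91.
Take δ = min(1, ε/91). If 0 < |z + 5| < δ then both bounds hold and |z^3 + 125| ≤ 91|z + 5| < 91·(ε/91) = ε.

δ = min(1, ε/91)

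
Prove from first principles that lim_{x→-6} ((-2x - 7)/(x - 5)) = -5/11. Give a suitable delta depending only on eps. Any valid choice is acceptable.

Let eps > 0 be given. We want delta > 0 with 0 < |x + 6| < delta ⇒ |(-2x - 7)/(x - 5) + 5/11| < eps.
Combining over a common denominator, (-2x - 7)/(x - 5) + 5/11 = [(-2x - 7)·(-11) − 5·(x - 5)] / [(-11)·(x - 5)] = 17(x + 6) / ((-11)(x - 5)).
So |(-2x - 7)/(x - 5) + 5/11| = 17|x + 6| / (11·|x − 5|).
Restrict delta ≤ 11/2. Then |x + 6| < 11/2 gives |x − 5| = |(x + 6) + (-11)| ≥ 11 − 11/2 = 11/2.
Hence |(-2x - 7)/(x - 5) + 5/11| < 17|x + 6|/(11·(11/2)) = (34/121)|x + 6|, which is < eps once |x + 6| < (121/34)eps.
Take delta = min(11/2, (121/34)eps). Then 0 < |x + 6| < delta forces both bounds, so |(-2x - 7)/(x - 5) + 5/11| < eps.

delta = min(11/2, (121/34)eps)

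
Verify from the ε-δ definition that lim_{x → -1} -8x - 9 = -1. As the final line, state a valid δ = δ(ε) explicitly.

δ = ε/8

Let ε > 0. We need δ > 0 so that 0 < |x + 1| < δ implies |(-8x - 9) + 1| < ε.
|(-8x - 9) + 1| = |-8x - 8| = 8|x + 1|.
So 8|x + 1| < ε exactly when |x + 1| < ε/8.
Take δ = ε/8. If 0 < |x + 1| < δ then |(-8x - 9) + 1| = 8|x + 1| < 8·(ε/8) = ε.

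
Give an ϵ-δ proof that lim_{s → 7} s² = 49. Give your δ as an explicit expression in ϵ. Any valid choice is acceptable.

δ = min(2, ϵ/16)

Suppose ϵ > 0. We seek δ > 0 with 0 < |s − 7| < δ ⇒ |s² − 49| < ϵ.
Factor: s² − 49 = (s − 7)(s + 7), so |s² − 49| = |s − 7|·|s + 7|.
Restrict δ ≤ 2. Then |s − 7| < 2 gives |s| < 9, so by the triangle inequality |s + 7| ≤ 9 + 7 = 16.
Hence |s² − 49| ≤ 16|s − 7|, which is < ϵ once |s − 7| < ϵ/16.
Take δ = min(2, ϵ/16). If 0 < |s − 7| < δ then both bounds hold and |s² − 49| ≤ 16|s − 7| < 16·(ϵ/16) = ϵ.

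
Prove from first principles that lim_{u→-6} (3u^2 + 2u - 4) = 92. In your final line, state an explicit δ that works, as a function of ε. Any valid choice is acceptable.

δ = min(2, ε/40)

Suppose ε > 0. We want δ > 0 such that 0 < |u + 6| < δ implies |(3u^2 + 2u - 4) − 92| < ε.
(3u^2 + 2u - 4) − 92 = 3u^2 + 2u - 96 = (u + 6)(3u - 16).
So |(3u^2 + 2u - 4) − 92| = |u + 6|·|3u - 16|.
Assume first that |u + 6| < 2, so |u| < 8. Then |3u - 16| ≤ 3·8 + 16 = 40.
Hence |(3u^2 + 2u - 4) − 92| ≤ 40|u + 6| < ε provided |u + 6| < ε/40.
Take δ = min(2, ε/40). Then 0 < |u + 6| < δ gives both |u + 6| < 2 and |u + 6| < ε/40, so |(3u^2 + 2u - 4) − 92| < ε.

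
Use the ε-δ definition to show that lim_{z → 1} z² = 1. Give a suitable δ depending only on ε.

δ = min(1, ε/3)

Let ε > 0 be given. We seek δ > 0 with 0 < |z − 1| < δ ⇒ |z² − 1| < ε.
Factor: z² − 1 = (z − 1)(z + 1), so |z² − 1| = |z − 1|·|z + 1|.
Restrict δ ≤ 1. Then |z − 1| < 1 gives |z| < 2, so by the triangle inequality |z + 1| ≤ 2 + 1 = 3.
Hence |z² − 1| ≤ 3|z − 1|, which is < ε once |z − 1| < ε/3.
Take δ = min(1, ε/3). If 0 < |z − 1| < δ then both bounds hold and |z² − 1| ≤ 3|z − 1| < 3·(ε/3) = ε.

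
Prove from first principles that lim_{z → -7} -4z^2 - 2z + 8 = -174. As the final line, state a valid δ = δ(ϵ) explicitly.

Let ϵ > 0. We want δ > 0 such that 0 < |z + 7| < δ implies |(-4z^2 - 2z + 8) + 174| < ϵ.
(-4z^2 - 2z + 8) + 174 = -4z^2 - 2z + 182 = (z + 7)(-4z + 26).
So |(-4z^2 - 2z + 8) + 174| = |z + 7|·|-4z + 26|.
Require δ ≤ 1. Then |z + 7| < 1 gives |z| < 8, and by the triangle inequality |-4z + 26| ≤ 4·8 + 26 = 58.
Hence |(-4z^2 - 2z + 8) + 174| ≤ 58|z + 7| < ϵ provided |z + 7| < ϵ/58.
Choosing δ = min(1, ϵ/58) ensures both conditions, hence |(-4z^2 - 2z + 8) + 174| < ϵ.

δ = min(1, ϵ/58)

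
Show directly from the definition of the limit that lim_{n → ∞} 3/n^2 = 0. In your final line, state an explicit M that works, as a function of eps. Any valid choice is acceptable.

Let eps > 0 be given. For n ≥ 1, |3/n^2 − 0| = 3/n^2.
3/n^2 < eps ⇔ n^2 > 3/eps ⇔ n > (3/eps)^{1/2}.
Take M = (3/eps)^{1/2}. Then n > M implies 3/n^2 < eps.

M = (3/eps)^{1/2}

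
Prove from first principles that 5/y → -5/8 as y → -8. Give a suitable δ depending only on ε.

Suppose ε > 0. We seek δ > 0 such that 0 < |y + 8| < δ implies |5/y + 5/8| < ε.
|5/y + 5/8| = 5·|-8 − y|/(8·|y|) = 5|y + 8|/(8|y|).
Restrict δ ≤ 4. Then |y + 8| < 4 gives |y| > 4, so 8|y| > 32.
Then |5/y + 5/8| < 5|y + 8|/32, which is < ε when |y + 8| < (32/5)ε.
Take δ = min(4, (32/5)ε). Then 0 < |y + 8| < δ gives both |y + 8| < 4 and |y + 8| < (32/5)ε, so |5/y + 5/8| < ε.

δ = min(4, (32/5)ε)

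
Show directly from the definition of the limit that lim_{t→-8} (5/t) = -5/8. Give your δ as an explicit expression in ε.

δ = min(4, (32/5)ε)

Let ε > 0. We seek δ > 0 such that 0 < |t + 8| < δ implies |5/t + 5/8| < ε.
|5/t + 5/8| = 5·|-8 − t|/(8·|t|) = 5|t + 8|/(8|t|).
Require δ ≤ 4 so that |t| > 8 − 4 = 4, hence 8|t| > 32.
Then |5/t + 5/8| < 5|t + 8|/32, which is < ε when |t + 8| < (32/5)ε.
Take δ = min(4, (32/5)ε). Then 0 < |t + 8| < δ gives both |t + 8| < 4 and |t + 8| < (32/5)ε, so |5/t + 5/8| < ε.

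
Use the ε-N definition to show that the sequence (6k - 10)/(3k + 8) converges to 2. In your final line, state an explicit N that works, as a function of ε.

Suppose ε > 0. For k ≥ 1, |(6k - 10)/(3k + 8) − 2| = |-78|/(3(3k + 8)) = 78/(3(3k + 8)).
Since 3k + 8 ≥ 3k for k ≥ 1, this is ≤ 78/(3·3k) = (26/3)/k.
So |(6k - 10)/(3k + 8) − 2| < ε whenever k > (26/3)/ε.
Take N = (26/3)/ε. If k > N then |(6k - 10)/(3k + 8) − 2| ≤ (26/3)/k < ε.

N = (26/3)/ε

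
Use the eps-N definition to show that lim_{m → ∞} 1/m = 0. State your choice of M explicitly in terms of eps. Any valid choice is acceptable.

Fix eps > 0. For m ≥ 1, |1/m − 0| = 1/(m) ≤ 1/m.
We need 1/m < eps, i.e. m > 1/eps.
Take M = 1/eps. If m > M then |1/m| ≤ 1/m < eps.

M = 1/eps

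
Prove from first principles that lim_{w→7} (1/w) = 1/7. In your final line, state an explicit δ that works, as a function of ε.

δ = min(7/2, (49/2)ε)

Let ε > 0 be given. We seek δ > 0 such that 0 < |w − 7| < δ implies |1/w − (1/7)| < ε.
|1/w − (1/7)| = |7 − w|/(7·|w|) = |w − 7|/(7|w|).
Require δ ≤ 7/2 so that |w| > 7 − 7/2 = 7/2, hence 7|w| > 49/2.
Then |1/w − (1/7)| < |w − 7|/(49/2), which is < ε when |w − 7| < (49/2)ε.
Take δ = min(7/2, (49/2)ε). Then 0 < |w − 7| < δ gives both |w − 7| < 7/2 and |w − 7| < (49/2)ε, so |1/w − (1/7)| < ε.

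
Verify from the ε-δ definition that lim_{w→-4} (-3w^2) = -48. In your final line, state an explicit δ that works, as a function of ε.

Suppose ε > 0. We want δ > 0 such that 0 < |w + 4| < δ implies |(-3w^2) + 48| < ε.
(-3w^2) + 48 = -3w^2 + 48 = (w + 4)(-3w + 12).
So |(-3w^2) + 48| = |w + 4|·|-3w + 12|.
Assume first that |w + 4| < 1, so |w| < 5. Then |-3w + 12| ≤ 3·5 + 12 = 27.
Hence |(-3w^2) + 48| ≤ 27|w + 4| < ε provided |w + 4| < ε/27.
Take δ = min(1, ε/27). Then 0 < |w + 4| < δ gives both |w + 4| < 1 and |w + 4| < ε/27, so |(-3w^2) + 48| < ε.

δ = min(1, ε/27)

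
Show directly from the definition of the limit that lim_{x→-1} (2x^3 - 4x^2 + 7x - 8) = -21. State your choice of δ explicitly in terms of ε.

δ = min(1, ε/33)

Let ε > 0 be given. We want δ > 0 such that 0 < |x + 1| < δ implies |(2x^3 - 4x^2 + 7x - 8) + 21| < ε.
(2x^3 - 4x^2 + 7x - 8) + 21 = 2x^3 - 4x^2 + 7x + 13 = (x + 1)(2x^2 - 6x + 13).
So |(2x^3 - 4x^2 + 7x - 8) + 21| = |x + 1|·|2x^2 - 6x + 13|.
Assume first that |x + 1| < 1, so |x| < 2. Then |2x^2 - 6x + 13| ≤ 2·2^2 + 6·2 + 13 = 33.
Hence |(2x^3 - 4x^2 + 7x - 8) + 21| ≤ 33|x + 1| < ε provided |x + 1| < ε/33.
Take δ = min(1, ε/33). Then 0 < |x + 1| < δ gives both |x + 1| < 1 and |x + 1| < ε/33, so |(2x^3 - 4x^2 + 7x - 8) + 21| < ε.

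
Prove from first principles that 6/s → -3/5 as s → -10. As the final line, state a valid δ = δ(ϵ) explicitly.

δ = min(5, (25/3)ϵ)

Suppose ϵ > 0. We seek δ > 0 such that 0 < |s + 10| < δ implies |6/s + 3/5| < ϵ.
|6/s + 3/5| = 6·|-10 − s|/(10·|s|) = 6|s + 10|/(10|s|).
Require δ ≤ 5 so that |s| > 10 − 5 = 5, hence 10|s| > 50.
Then |6/s + 3/5| < 6|s + 10|/50, which is < ϵ when |s + 10| < (25/3)ϵ.
Take δ = min(5, (25/3)ϵ). Then 0 < |s + 10| < δ gives both |s + 10| < 5 and |s + 10| < (25/3)ϵ, so |6/s + 3/5| < ϵ.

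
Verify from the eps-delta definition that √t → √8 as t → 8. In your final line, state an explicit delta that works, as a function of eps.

delta = min(8, √8·eps)

Let eps > 0. We want delta > 0 such that 0 < |t − 8| < delta implies |√t − √8| < eps.
Multiplying by the conjugate, |√t − √8| = |t − 8|/(√t + √8).
Restrict delta ≤ 8 so that |t − 8| < 8 forces t > 0, and then √t + √8 > √8.
Hence |√t − √8| < |t − 8|/√8, which is < eps once |t − 8| < √8·eps.
Take delta = min(8, √8·eps). If 0 < |t − 8| < delta then t > 0 and |√t − √8| < |t − 8|/√8 < eps.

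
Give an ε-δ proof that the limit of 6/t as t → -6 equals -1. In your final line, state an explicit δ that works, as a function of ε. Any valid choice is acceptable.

δ = min(3, 3ε)

Fix ε > 0. We seek δ > 0 such that 0 < |t + 6| < δ implies |6/t + 1| < ε.
|6/t + 1| = 6·|-6 − t|/(6·|t|) = 6|t + 6|/(6|t|).
Restrict δ ≤ 3. Then |t + 6| < 3 gives |t| > 3, so 6|t| > 18.
Then |6/t + 1| < 6|t + 6|/18, which is < ε when |t + 6| < 3ε.
Take δ = min(3, 3ε). Then 0 < |t + 6| < δ gives both |t + 6| < 3 and |t + 6| < 3ε, so |6/t + 1| < ε.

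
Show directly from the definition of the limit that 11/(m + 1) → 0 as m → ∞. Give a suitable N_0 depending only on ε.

N_0 = 11/ε

Suppose ε > 0. For m ≥ 1, |11/(m + 1) − 0| = 11/(m + 1) ≤ 11/m.
We need 11/m < ε, i.e. m > 11/ε.
Take N_0 = 11/ε. If m > N_0 then |11/(m + 1)| ≤ 11/m < ε.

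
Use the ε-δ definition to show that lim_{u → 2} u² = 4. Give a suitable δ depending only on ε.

Let ε > 0 be given. We seek δ > 0 with 0 < |u − 2| < δ ⇒ |u² − 4| < ε.
Factor: u² − 4 = (u − 2)(u + 2), so |u² − 4| = |u − 2|·|u + 2|.
Impose δ ≤ 1 so that |u| < 3; then |u + 2| ≤ 5.
Hence |u² − 4| ≤ 5|u − 2|, which is < ε once |u − 2| < ε/5.
Take δ = min(1, ε/5). If 0 < |u − 2| < δ then both bounds hold and |u² − 4| ≤ 5|u − 2| < 5·(ε/5) = ε.

δ = min(1, ε/5)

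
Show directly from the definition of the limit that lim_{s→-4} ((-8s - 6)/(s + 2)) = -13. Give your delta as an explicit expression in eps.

Suppose eps > 0. We want delta > 0 with 0 < |s + 4| < delta ⇒ |(-8s - 6)/(s + 2) + 13| < eps.
Combining over a common denominator, (-8s - 6)/(s + 2) + 13 = [(-8s - 6)·(-2) − 26·(s + 2)] / [(-2)·(s + 2)] = -10(s + 4) / ((-2)(s + 2)).
So |(-8s - 6)/(s + 2) + 13| = 10|s + 4| / (2·|s + 2|).
Require delta ≤ 1, so |s + 2| ≥ |-2| − |s + 4| > 2 − 1 = 1.
Hence |(-8s - 6)/(s + 2) + 13| < 10|s + 4|/(2·1) = 5|s + 4|, which is < eps once |s + 4| < (1/5)eps.
Take delta = min(1, (1/5)eps). Then 0 < |s + 4| < delta forces both bounds, so |(-8s - 6)/(s + 2) + 13| < eps.

delta = min(1, (1/5)eps)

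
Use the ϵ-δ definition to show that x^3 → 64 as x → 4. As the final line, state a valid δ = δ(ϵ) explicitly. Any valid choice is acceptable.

δ = min(1, ϵ/61)

Suppose ϵ > 0. We seek δ > 0 with 0 < |x − 4| < δ ⇒ |x^3 − 64| < ϵ.
Factor: x^3 − 64 = (x − 4)(x^2 + 4x + 16), so |x^3 − 64| = |x − 4|·|x^2 + 4x + 16|.
Impose δ ≤ 1 so that |x| < 5; then |x^2 + 4x + 16| ≤ 61.
Hence |x^3 − 64| ≤ 61|x − 4|, which is < ϵ once |x − 4| < ϵ/61.
Take δ = min(1, ϵ/61). If 0 < |x − 4| < δ then both bounds hold and |x^3 − 64| ≤ 61|x − 4| < 61·(ϵ/61) = ϵ.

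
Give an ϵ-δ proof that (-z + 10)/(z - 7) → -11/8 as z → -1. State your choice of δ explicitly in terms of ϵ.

Fix ϵ > 0. We want δ > 0 with 0 < |z + 1| < δ ⇒ |(-z + 10)/(z - 7) + 11/8| < ϵ.
Combining over a common denominator, (-z + 10)/(z - 7) + 11/8 = [(-z + 10)·(-8) − 11·(z - 7)] / [(-8)·(z - 7)] = -3(z + 1) / ((-8)(z - 7)).
So |(-z + 10)/(z - 7) + 11/8| = 3|z + 1| / (8·|z − 7|).
Restrict δ ≤ 4. Then |z + 1| < 4 gives |z − 7| = |(z + 1) + (-8)| ≥ 8 − 4 = 4.
Hence |(-z + 10)/(z - 7) + 11/8| < 3|z + 1|/(8·4) = (3/32)|z + 1|, which is < ϵ once |z + 1| < (32/3)ϵ.
Take δ = min(4, (32/3)ϵ). Then 0 < |z + 1| < δ forces both bounds, so |(-z + 10)/(z - 7) + 11/8| < ϵ.

δ = min(4, (32/3)ϵ)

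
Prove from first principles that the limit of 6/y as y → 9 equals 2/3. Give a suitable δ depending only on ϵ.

Let ϵ > 0. We seek δ > 0 such that 0 < |y − 9| < δ implies |6/y − (2/3)| < ϵ.
|6/y − (2/3)| = 6·|9 − y|/(9·|y|) = 6|y − 9|/(9|y|).
Restrict δ ≤ 9/2. Then |y − 9| < 9/2 gives |y| > 9/2, so 9|y| > 81/2.
Then |6/y − (2/3)| < 6|y − 9|/(81/2), which is < ϵ when |y − 9| < (27/4)ϵ.
Take δ = min(9/2, (27/4)ϵ). Then 0 < |y − 9| < δ gives both |y − 9| < 9/2 and |y − 9| < (27/4)ϵ, so |6/y − (2/3)| < ϵ.

δ = min(9/2, (27/4)ϵ)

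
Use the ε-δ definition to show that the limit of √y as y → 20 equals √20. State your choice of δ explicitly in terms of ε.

Fix ε > 0. We want δ > 0 such that 0 < |y − 20| < δ implies |√y − √20| < ε.
Multiplying by the conjugate, |√y − √20| = |y − 20|/(√y + √20).
Restrict δ ≤ 20 so that |y − 20| < 20 forces y > 0, and then √y + √20 > √20.
Hence |√y − √20| < |y − 20|/√20, which is < ε once |y − 20| < √20·ε.
Take δ = min(20, √20·ε). If 0 < |y − 20| < δ then y > 0 and |√y − √20| < |y − 20|/√20 < ε.

δ = min(20, √20·ε)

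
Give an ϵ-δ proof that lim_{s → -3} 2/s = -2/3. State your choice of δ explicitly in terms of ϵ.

δ = min(3/2, (9/4)ϵ)

Fix ϵ > 0. We seek δ > 0 such that 0 < |s + 3| < δ implies |2/s + 2/3| < ϵ.
|2/s + 2/3| = 2·|-3 − s|/(3·|s|) = 2|s + 3|/(3|s|).
Restrict δ ≤ 3/2. Then |s + 3| < 3/2 gives |s| > 3/2, so 3|s| > 9/2.
Then |2/s + 2/3| < 2|s + 3|/(9/2), which is < ϵ when |s + 3| < (9/4)ϵ.
Take δ = min(3/2, (9/4)ϵ). Then 0 < |s + 3| < δ gives both |s + 3| < 3/2 and |s + 3| < (9/4)ϵ, so |2/s + 2/3| < ϵ.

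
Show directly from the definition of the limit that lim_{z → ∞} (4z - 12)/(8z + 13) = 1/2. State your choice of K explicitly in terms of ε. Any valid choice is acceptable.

K = (37/16)/ε

Fix ε > 0. We seek K > 0 such that z > K implies |(4z - 12)/(8z + 13) − (1/2)| < ε.
(4z - 12)/(8z + 13) − (1/2) = (8(4z - 12) − 4(8z + 13)) / (8(8z + 13)) = -148/(8(8z + 13)).
For z > 0 we have 8z + 13 > 8z, so |(4z - 12)/(8z + 13) − (1/2)| = 148/(8(8z + 13)) < 148/(8·8z) = (37/16)/z.
Thus |(4z - 12)/(8z + 13) − (1/2)| < ε whenever z > (37/16)/ε.
Take K = (37/16)/ε. If z > K then |(4z - 12)/(8z + 13) − (1/2)| < (37/16)/z < ε.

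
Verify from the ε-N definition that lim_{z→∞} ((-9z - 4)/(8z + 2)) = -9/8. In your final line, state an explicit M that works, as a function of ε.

Let ε > 0. We seek M > 0 such that z > M implies |(-9z - 4)/(8z + 2) + 9/8| < ε.
(-9z - 4)/(8z + 2) + 9/8 = (8(-9z - 4) − (-9)(8z + 2)) / (8(8z + 2)) = -14/(8(8z + 2)).
For z > 0 we have 8z + 2 > 8z, so |(-9z - 4)/(8z + 2) + 9/8| = 14/(8(8z + 2)) < 14/(8·8z) = (7/32)/z.
Thus |(-9z - 4)/(8z + 2) + 9/8| < ε whenever z > (7/32)/ε.
Take M = (7/32)/ε. If z > M then |(-9z - 4)/(8z + 2) + 9/8| < (7/32)/z < ε.

M = (7/32)/ε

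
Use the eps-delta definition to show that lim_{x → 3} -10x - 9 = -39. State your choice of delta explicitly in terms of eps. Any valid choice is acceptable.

Suppose eps > 0. We need delta > 0 so that 0 < |x − 3| < delta implies |(-10x - 9) + 39| < eps.
Since (-10x - 9) + 39 = -10(x − 3), we have |(-10x - 9) + 39| = 10|x − 3|.
Thus it suffices that |x − 3| < eps/10.
Take delta = eps/10. If 0 < |x − 3| < delta then |(-10x - 9) + 39| = 10|x − 3| < 10·(eps/10) = eps.

delta = eps/10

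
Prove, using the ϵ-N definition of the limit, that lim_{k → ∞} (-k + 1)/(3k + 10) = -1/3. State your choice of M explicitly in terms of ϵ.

Suppose ϵ > 0. For k ≥ 1, |(-k + 1)/(3k + 10) + 1/3| = |13|/(3(3k + 10)) = 13/(3(3k + 10)).
Since 3k + 10 ≥ 3k for k ≥ 1, this is ≤ 13/(3·3k) = (13/9)/k.
So |(-k + 1)/(3k + 10) + 1/3| < ϵ whenever k > (13/9)/ϵ.
Take M = (13/9)/ϵ. If k > M then |(-k + 1)/(3k + 10) + 1/3| ≤ (13/9)/k < ϵ.

M = (13/9)/ϵ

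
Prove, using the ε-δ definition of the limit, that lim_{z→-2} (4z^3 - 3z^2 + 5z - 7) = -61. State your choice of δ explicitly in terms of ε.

δ = min(1, ε/96)

Fix ε > 0. We want δ > 0 such that 0 < |z + 2| < δ implies |(4z^3 - 3z^2 + 5z - 7) + 61| < ε.
(4z^3 - 3z^2 + 5z - 7) + 61 = 4z^3 - 3z^2 + 5z + 54 = (z + 2)(4z^2 - 11z + 27).
So |(4z^3 - 3z^2 + 5z - 7) + 61| = |z + 2|·|4z^2 - 11z + 27|.
Assume first that |z + 2| < 1, so |z| < 3. Then |4z^2 - 11z + 27| ≤ 4·3^2 + 11·3 + 27 = 96.
Hence |(4z^3 - 3z^2 + 5z - 7) + 61| ≤ 96|z + 2| < ε provided |z + 2| < ε/96.
Take δ = min(1, ε/96). Then 0 < |z + 2| < δ gives both |z + 2| < 1 and |z + 2| < ε/96, so |(4z^3 - 3z^2 + 5z - 7) + 61| < ε.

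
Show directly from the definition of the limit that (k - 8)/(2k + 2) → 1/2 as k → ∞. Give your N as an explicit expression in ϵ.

N = (9/2)/ϵ

Let ϵ > 0 be given. For k ≥ 1, |(k - 8)/(2k + 2) − (1/2)| = |-18|/(2(2k + 2)) = 18/(2(2k + 2)).
Since 2k + 2 ≥ 2k for k ≥ 1, this is ≤ 18/(2·2k) = (9/2)/k.
So |(k - 8)/(2k + 2) − (1/2)| < ϵ whenever k > (9/2)/ϵ.
Take N = (9/2)/ϵ. If k > N then |(k - 8)/(2k + 2) − (1/2)| ≤ (9/2)/k < ϵ.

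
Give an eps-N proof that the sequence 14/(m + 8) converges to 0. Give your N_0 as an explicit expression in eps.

N_0 = 14/eps

Let eps > 0 be given. For m ≥ 1, |14/(m + 8) − 0| = 14/(m + 8) ≤ 14/m.
We need 14/m < eps, i.e. m > 14/eps.
Take N_0 = 14/eps. If m > N_0 then |14/(m + 8)| ≤ 14/m < eps.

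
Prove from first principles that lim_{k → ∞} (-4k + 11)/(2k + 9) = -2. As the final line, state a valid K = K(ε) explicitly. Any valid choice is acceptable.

K = (29/2)/ε

Suppose ε > 0. For k ≥ 1, |(-4k + 11)/(2k + 9) + 2| = |58|/(2(2k + 9)) = 58/(2(2k + 9)).
Since 2k + 9 ≥ 2k for k ≥ 1, this is ≤ 58/(2·2k) = (29/2)/k.
So |(-4k + 11)/(2k + 9) + 2| < ε whenever k > (29/2)/ε.
Take K = (29/2)/ε. If k > K then |(-4k + 11)/(2k + 9) + 2| ≤ (29/2)/k < ε.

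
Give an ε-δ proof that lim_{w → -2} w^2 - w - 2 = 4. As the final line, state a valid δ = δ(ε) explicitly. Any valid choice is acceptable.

Fix ε > 0. We want δ > 0 such that 0 < |w + 2| < δ implies |(w^2 - w - 2) − 4| < ε.
(w^2 - w - 2) − 4 = w^2 - w - 6 = (w + 2)(w - 3).
So |(w^2 - w - 2) − 4| = |w + 2|·|w - 3|.
Assume first that |w + 2| < 2, so |w| < 4. Then |w - 3| ≤ 4 + 3 = 7.
Hence |(w^2 - w - 2) − 4| ≤ 7|w + 2| < ε provided |w + 2| < ε/7.
Take δ = min(2, ε/7). Then 0 < |w + 2| < δ gives both |w + 2| < 2 and |w + 2| < ε/7, so |(w^2 - w - 2) − 4| < ε.

δ = min(2, ε/7)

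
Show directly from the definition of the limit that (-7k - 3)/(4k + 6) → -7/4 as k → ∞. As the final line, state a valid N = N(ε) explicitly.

N = (15/8)/ε

Let ε > 0 be given. For k ≥ 1, |(-7k - 3)/(4k + 6) + 7/4| = |30|/(4(4k + 6)) = 30/(4(4k + 6)).
Since 4k + 6 ≥ 4k for k ≥ 1, this is ≤ 30/(4·4k) = (15/8)/k.
So |(-7k - 3)/(4k + 6) + 7/4| < ε whenever k > (15/8)/ε.
Take N = (15/8)/ε. If k > N then |(-7k - 3)/(4k + 6) + 7/4| ≤ (15/8)/k < ε.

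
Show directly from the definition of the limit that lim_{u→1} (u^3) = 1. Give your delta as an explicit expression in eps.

Let eps > 0 be given. We seek delta > 0 with 0 < |u − 1| < delta ⇒ |u^3 − 1| < eps.
Factor: u^3 − 1 = (u − 1)(u^2 + u + 1), so |u^3 − 1| = |u − 1|·|u^2 + u + 1|.
Impose delta ≤ 1 so that |u| < 2; then |u^2 + u + 1| ≤ 7.
Hence |u^3 − 1| ≤ 7|u − 1|, which is < eps once |u − 1| < eps/7.
Take delta = min(1, eps/7). If 0 < |u − 1| < delta then both bounds hold and |u^3 − 1| ≤ 7|u − 1| < 7·(eps/7) = eps.

delta = min(1, eps/7)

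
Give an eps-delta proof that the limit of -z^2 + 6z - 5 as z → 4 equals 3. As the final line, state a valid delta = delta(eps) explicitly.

Fix eps > 0. We want delta > 0 such that 0 < |z − 4| < delta implies |(-z^2 + 6z - 5) − 3| < eps.
(-z^2 + 6z - 5) − 3 = -z^2 + 6z - 8 = (z − 4)(-z + 2).
So |(-z^2 + 6z - 5) − 3| = |z − 4|·|-z + 2|.
Require delta ≤ 2. Then |z − 4| < 2 gives |z| < 6, and by the triangle inequality |-z + 2| ≤ 6 + 2 = 8.
Hence |(-z^2 + 6z - 5) − 3| ≤ 8|z − 4| < eps provided |z − 4| < eps/8.
Take delta = min(2, eps/8). Then 0 < |z − 4| < delta gives both |z − 4| < 2 and |z − 4| < eps/8, so |(-z^2 + 6z - 5) − 3| < eps.

delta = min(2, eps/8)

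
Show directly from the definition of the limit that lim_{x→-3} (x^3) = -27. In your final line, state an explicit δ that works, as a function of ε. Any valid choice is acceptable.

δ = min(2, ε/49)

Let ε > 0. We seek δ > 0 with 0 < |x + 3| < δ ⇒ |x^3 + 27| < ε.
Factor: x^3 + 27 = (x + 3)(x^2 - 3x + 9), so |x^3 + 27| = |x + 3|·|x^2 - 3x + 9|.
Impose δ ≤ 2 so that |x| < 5; then |x^2 - 3x + 9| ≤ 49.
Hence |x^3 + 27| ≤ 49|x + 3|, which is < ε once |x + 3| < ε/49.
Take δ = min(2, ε/49). If 0 < |x + 3| < δ then both bounds hold and |x^3 + 27| ≤ 49|x + 3| < 49·(ε/49) = ε.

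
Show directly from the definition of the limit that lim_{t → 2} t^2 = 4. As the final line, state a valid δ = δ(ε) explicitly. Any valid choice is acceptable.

δ = min(1, ε/5)

Fix ε > 0. We seek δ > 0 with 0 < |t − 2| < δ ⇒ |t^2 − 4| < ε.
Factor: t^2 − 4 = (t − 2)(t + 2), so |t^2 − 4| = |t − 2|·|t + 2|.
Impose δ ≤ 1 so that |t| < 3; then |t + 2| ≤ 5.
Hence |t^2 − 4| ≤ 5|t − 2|, which is < ε once |t − 2| < ε/5.
Take δ = min(1, ε/5). If 0 < |t − 2| < δ then both bounds hold and |t^2 − 4| ≤ 5|t − 2| < 5·(ε/5) = ε.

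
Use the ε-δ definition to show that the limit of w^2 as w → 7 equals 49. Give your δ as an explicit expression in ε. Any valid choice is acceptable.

δ = min(1, ε/15)

Suppose ε > 0. We seek δ > 0 with 0 < |w − 7| < δ ⇒ |w^2 − 49| < ε.
Factor: w^2 − 49 = (w − 7)(w + 7), so |w^2 − 49| = |w − 7|·|w + 7|.
Restrict δ ≤ 1. Then |w − 7| < 1 gives |w| < 8, so by the triangle inequality |w + 7| ≤ 8 + 7 = 15.
Hence |w^2 − 49| ≤ 15|w − 7|, which is < ε once |w − 7| < ε/15.
Take δ = min(1, ε/15). If 0 < |w − 7| < δ then both bounds hold and |w^2 − 49| ≤ 15|w − 7| < 15·(ε/15) = ε.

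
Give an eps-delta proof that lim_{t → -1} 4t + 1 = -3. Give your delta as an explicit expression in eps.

delta = eps/4

Suppose eps > 0. We need delta > 0 so that 0 < |t + 1| < delta implies |(4t + 1) + 3| < eps.
Since (4t + 1) + 3 = 4(t + 1), we have |(4t + 1) + 3| = 4|t + 1|.
So 4|t + 1| < eps exactly when |t + 1| < eps/4.
Take delta = eps/4. If 0 < |t + 1| < delta then |(4t + 1) + 3| = 4|t + 1| < 4·(eps/4) = eps.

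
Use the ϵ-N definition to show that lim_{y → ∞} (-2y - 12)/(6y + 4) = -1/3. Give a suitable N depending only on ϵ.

Fix ϵ > 0. We seek N > 0 such that y > N implies |(-2y - 12)/(6y + 4) + 1/3| < ϵ.
(-2y - 12)/(6y + 4) + 1/3 = (6(-2y - 12) − (-2)(6y + 4)) / (6(6y + 4)) = -64/(6(6y + 4)).
For y > 0 we have 6y + 4 > 6y, so |(-2y - 12)/(6y + 4) + 1/3| = 64/(6(6y + 4)) < 64/(6·6y) = (16/9)/y.
Thus |(-2y - 12)/(6y + 4) + 1/3| < ϵ whenever y > (16/9)/ϵ.
Take N = (16/9)/ϵ. If y > N then |(-2y - 12)/(6y + 4) + 1/3| < (16/9)/y < ϵ.

N = (16/9)/ϵ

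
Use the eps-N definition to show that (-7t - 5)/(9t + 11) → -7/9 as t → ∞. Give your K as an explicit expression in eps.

Fix eps > 0. We seek K > 0 such that t > K implies |(-7t - 5)/(9t + 11) + 7/9| < eps.
(-7t - 5)/(9t + 11) + 7/9 = (9(-7t - 5) − (-7)(9t + 11)) / (9(9t + 11)) = 32/(9(9t + 11)).
For t > 0 we have 9t + 11 > 9t, so |(-7t - 5)/(9t + 11) + 7/9| = 32/(9(9t + 11)) < 32/(9·9t) = (32/81)/t.
Thus |(-7t - 5)/(9t + 11) + 7/9| < eps whenever t > (32/81)/eps.
Take K = (32/81)/eps. If t > K then |(-7t - 5)/(9t + 11) + 7/9| < (32/81)/t < eps.

K = (32/81)/eps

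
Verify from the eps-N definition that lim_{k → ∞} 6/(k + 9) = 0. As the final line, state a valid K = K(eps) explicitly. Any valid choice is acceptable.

Let eps > 0 be given. For k ≥ 1, |6/(k + 9) − 0| = 6/(k + 9) ≤ 6/k.
We need 6/k < eps, i.e. k > 6/eps.
Take K = 6/eps. If k > K then |6/(k + 9)| ≤ 6/k < eps.

K = 6/eps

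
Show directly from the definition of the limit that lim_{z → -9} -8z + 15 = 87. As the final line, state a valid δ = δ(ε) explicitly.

δ = ε/8

Suppose ε > 0. We need δ > 0 so that 0 < |z + 9| < δ implies |(-8z + 15) − 87| < ε.
Since (-8z + 15) − 87 = -8(z + 9), we have |(-8z + 15) − 87| = 8|z + 9|.
Thus it suffices that |z + 9| < ε/8.
Choosing δ = ε/8 gives |(-8z + 15) − 87| = 8|z + 9| < ε whenever |z + 9| < δ.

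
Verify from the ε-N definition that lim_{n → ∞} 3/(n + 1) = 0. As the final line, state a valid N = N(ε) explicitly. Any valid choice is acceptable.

N = 3/ε

Fix ε > 0. For n ≥ 1, |3/(n + 1) − 0| = 3/(n + 1) ≤ 3/n.
We need 3/n < ε, i.e. n > 3/ε.
Take N = 3/ε. If n > N then |3/(n + 1)| ≤ 3/n < ε.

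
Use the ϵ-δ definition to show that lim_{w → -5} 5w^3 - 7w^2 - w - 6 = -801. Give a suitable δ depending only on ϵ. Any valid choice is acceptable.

Suppose ϵ > 0. We want δ > 0 such that 0 < |w + 5| < δ implies |(5w^3 - 7w^2 - w - 6) + 801| < ϵ.
(5w^3 - 7w^2 - w - 6) + 801 = 5w^3 - 7w^2 - w + 795 = (w + 5)(5w^2 - 32w + 159).
So |(5w^3 - 7w^2 - w - 6) + 801| = |w + 5|·|5w^2 - 32w + 159|.
Require δ ≤ 1. Then |w + 5| < 1 gives |w| < 6, and by the triangle inequality |5w^2 - 32w + 159| ≤ 5·6^2 + 32·6 + 159 = 531.
Hence |(5w^3 - 7w^2 - w - 6) + 801| ≤ 531|w + 5| < ϵ provided |w + 5| < ϵ/531.
Take δ = min(1, ϵ/531). Then 0 < |w + 5| < δ gives both |w + 5| < 1 and |w + 5| < ϵ/531, so |(5w^3 - 7w^2 - w - 6) + 801| < ϵ.

δ = min(1, ϵ/531)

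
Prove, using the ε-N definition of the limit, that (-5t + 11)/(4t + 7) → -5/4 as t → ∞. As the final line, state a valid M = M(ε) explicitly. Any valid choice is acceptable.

M = (79/16)/ε

Fix ε > 0. We seek M > 0 such that t > M implies |(-5t + 11)/(4t + 7) + 5/4| < ε.
(-5t + 11)/(4t + 7) + 5/4 = (4(-5t + 11) − (-5)(4t + 7)) / (4(4t + 7)) = 79/(4(4t + 7)).
For t > 0 we have 4t + 7 > 4t, so |(-5t + 11)/(4t + 7) + 5/4| = 79/(4(4t + 7)) < 79/(4·4t) = (79/16)/t.
Thus |(-5t + 11)/(4t + 7) + 5/4| < ε whenever t > (79/16)/ε.
Take M = (79/16)/ε. If t > M then |(-5t + 11)/(4t + 7) + 5/4| < (79/16)/t < ε.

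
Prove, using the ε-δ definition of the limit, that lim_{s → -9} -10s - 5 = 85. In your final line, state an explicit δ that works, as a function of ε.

δ = ε/10

Let ε > 0. We need δ > 0 so that 0 < |s + 9| < δ implies |(-10s - 5) − 85| < ε.
Since (-10s - 5) − 85 = -10(s + 9), we have |(-10s - 5) − 85| = 10|s + 9|.
Thus it suffices that |s + 9| < ε/10.
Take δ = ε/10. If 0 < |s + 9| < δ then |(-10s - 5) − 85| = 10|s + 9| < 10·(ε/10) = ε.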